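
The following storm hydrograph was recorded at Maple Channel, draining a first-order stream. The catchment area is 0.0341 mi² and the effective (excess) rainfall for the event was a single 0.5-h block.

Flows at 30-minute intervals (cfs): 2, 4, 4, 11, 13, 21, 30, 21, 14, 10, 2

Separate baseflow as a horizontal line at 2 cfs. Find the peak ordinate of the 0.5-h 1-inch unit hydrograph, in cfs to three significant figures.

U_p ≈ 11.2 cfs

Direct runoff: 0.0, 2.0, 2.0, 9.0, 11.0, 19.0, 28.0, 19.0, 12.0, 8.0, 0.0 cfs; ΣQ_DR = 110.0 cfs, peak = 28.0 cfs.
Runoff depth d = ΣQ_DR·Δt / A = 110.0 × 1800 / (0.0341 mi²) = 2.499 in.
The 1-inch UH is the DRH scaled by (1 in)/d, so U_p = 28.0 × 1/2.499 = 11.2 cfs.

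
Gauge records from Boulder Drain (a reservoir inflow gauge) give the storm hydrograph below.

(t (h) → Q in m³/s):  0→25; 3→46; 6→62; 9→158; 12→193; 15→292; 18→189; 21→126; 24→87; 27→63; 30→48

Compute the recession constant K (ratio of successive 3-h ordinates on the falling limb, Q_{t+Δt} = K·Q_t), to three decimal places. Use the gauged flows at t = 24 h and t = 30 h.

K ≈ 0.743

Using the recession-limb readings at t = 24 h and t = 30 h: Q falls from 87 to 48 m³/s over 2 intervals.
K = (Q₂/Q₁)^(1/2) = (48/87)^(1/2) = 0.743.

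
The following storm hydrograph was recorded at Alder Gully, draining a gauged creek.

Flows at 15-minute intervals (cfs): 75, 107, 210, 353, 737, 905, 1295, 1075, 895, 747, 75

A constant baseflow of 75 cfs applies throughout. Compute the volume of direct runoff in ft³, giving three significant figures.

V ≈ 5.08 × 10^6 ft³

Direct-runoff ordinates (Q − Q_b): 0.0, 32.0, 135.0, 278.0, 662.0, 830.0, 1220.0, 1000.0, 820.0, 672.0, 0.0 cfs.
ΣQ_DR = 5649 cfs.
With Δt = 0.25 h = 900 s, V = ΣQ_DR · Δt = 5649 × 900 = 5.08 × 10^6 ft³.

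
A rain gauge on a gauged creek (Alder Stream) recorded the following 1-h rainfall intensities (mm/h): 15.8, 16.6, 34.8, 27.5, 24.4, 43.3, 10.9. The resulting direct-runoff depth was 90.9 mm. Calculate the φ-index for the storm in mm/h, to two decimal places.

φ ≈ 11.92 mm/h

Only the 6 blocks with intensity above φ contribute runoff: 15.8, 16.6, 34.8, 27.5, 24.4, 43.3 mm/h.
Σ(I−φ)·Δt = d  ⇒  (15.8+16.6+34.8+27.5+24.4+43.3 − 6φ)·1 = 90.9
φ = (162.4 − 90.9/1) / 6 = 11.92 mm/h.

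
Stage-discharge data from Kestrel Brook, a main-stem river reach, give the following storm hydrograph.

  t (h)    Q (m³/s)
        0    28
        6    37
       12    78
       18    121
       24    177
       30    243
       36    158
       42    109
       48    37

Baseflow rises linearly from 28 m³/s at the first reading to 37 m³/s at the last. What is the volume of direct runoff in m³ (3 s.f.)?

V ≈ 1.50 × 10^7 m³

Direct-runoff ordinates (Q − Q_b): 0.00, 7.88, 47.75, 89.62, 144.50, 209.38, 123.25, 73.12, 0.00 m³/s.
ΣQ_DR = 695.5 m³/s.
With Δt = 6 h = 21600 s, V = ΣQ_DR · Δt = 695.5 × 21600 = 1.50 × 10^7 m³.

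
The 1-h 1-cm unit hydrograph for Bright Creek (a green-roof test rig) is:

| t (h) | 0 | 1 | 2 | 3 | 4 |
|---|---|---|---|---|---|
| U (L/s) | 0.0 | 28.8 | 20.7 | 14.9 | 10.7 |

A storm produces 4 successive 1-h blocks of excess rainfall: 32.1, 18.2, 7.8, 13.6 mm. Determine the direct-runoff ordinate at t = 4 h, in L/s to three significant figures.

By discrete convolution, Q_j = Σ (P_i / 10 mm) · U_{j−i}.
At t = 4 h (j=4): Q = (32.1/10)·10.7 + (18.2/10)·14.9 + (7.8/10)·20.7 + (13.6/10)·28.8 = 117 L/s.

Q ≈ 117 L/s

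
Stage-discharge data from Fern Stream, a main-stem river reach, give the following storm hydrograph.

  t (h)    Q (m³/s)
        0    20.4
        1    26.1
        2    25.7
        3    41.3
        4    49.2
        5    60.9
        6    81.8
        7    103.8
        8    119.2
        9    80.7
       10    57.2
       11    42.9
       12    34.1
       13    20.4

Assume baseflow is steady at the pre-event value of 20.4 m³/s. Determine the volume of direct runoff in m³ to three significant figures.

V ≈ 1.72 × 10^6 m³

Direct-runoff ordinates (Q − Q_b): 0.0, 5.7, 5.3, 20.9, 28.8, 40.5, 61.4, 83.4, 98.8, 60.3, 36.8, 22.5, 13.7, 0.0 m³/s.
ΣQ_DR = 478.1 m³/s.
With Δt = 1 h = 3600 s, V = ΣQ_DR · Δt = 478.1 × 3600 = 1.72 × 10^6 m³.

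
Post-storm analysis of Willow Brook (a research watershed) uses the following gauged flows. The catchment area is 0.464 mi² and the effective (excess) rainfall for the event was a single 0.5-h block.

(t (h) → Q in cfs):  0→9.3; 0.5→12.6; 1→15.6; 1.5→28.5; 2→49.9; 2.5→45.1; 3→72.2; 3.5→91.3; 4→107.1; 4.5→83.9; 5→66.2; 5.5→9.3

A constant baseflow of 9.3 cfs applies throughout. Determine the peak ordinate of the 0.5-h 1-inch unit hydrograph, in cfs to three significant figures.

U_p ≈ 122 cfs

Direct runoff: 0.0, 3.3, 6.3, 19.2, 40.6, 35.8, 62.9, 82.0, 97.8, 74.6, 56.9, 0.0 cfs; ΣQ_DR = 479.4 cfs, peak = 97.8 cfs.
Runoff depth d = ΣQ_DR·Δt / A = 479.4 × 1800 / (0.464 mi²) = 0.8005 in.
The 1-inch UH is the DRH scaled by (1 in)/d, so U_p = 97.8 × 1/0.8005 = 122 cfs.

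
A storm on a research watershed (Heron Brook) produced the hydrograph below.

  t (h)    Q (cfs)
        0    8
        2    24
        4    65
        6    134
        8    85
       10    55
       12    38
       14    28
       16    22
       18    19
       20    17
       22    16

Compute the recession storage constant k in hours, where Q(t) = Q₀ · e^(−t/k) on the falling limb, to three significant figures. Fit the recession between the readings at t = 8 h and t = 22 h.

On the falling limb, Q drops from 85 to 16 cfs between t = 8 h and t = 22 h (Δt = 14 h).
k = −Δt / ln(Q₂/Q₁) = −14 / ln(16/85) = 8.38 h.

k ≈ 8.38 h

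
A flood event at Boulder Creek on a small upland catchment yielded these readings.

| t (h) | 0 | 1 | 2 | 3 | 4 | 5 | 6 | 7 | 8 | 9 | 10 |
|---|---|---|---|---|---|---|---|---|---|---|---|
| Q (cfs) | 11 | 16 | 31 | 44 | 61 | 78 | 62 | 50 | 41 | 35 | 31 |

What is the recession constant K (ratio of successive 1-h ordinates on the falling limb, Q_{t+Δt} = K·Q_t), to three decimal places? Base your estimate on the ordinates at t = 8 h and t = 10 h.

Using the recession-limb readings at t = 8 h and t = 10 h: Q falls from 41 to 31 cfs over 2 intervals.
K = (Q₂/Q₁)^(1/2) = (31/41)^(1/2) = 0.870.

K ≈ 0.870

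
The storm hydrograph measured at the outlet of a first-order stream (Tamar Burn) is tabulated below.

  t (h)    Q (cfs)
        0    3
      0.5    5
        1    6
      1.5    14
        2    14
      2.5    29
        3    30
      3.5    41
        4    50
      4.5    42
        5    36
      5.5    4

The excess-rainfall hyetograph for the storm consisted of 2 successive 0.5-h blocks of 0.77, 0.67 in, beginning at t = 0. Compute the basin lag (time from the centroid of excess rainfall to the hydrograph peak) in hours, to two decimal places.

Centroid of excess rainfall: t_c = Σ P_i·t̄_i / ΣP_i = 0.4826 h (block centres at 0.25, 0.75 h).
Hydrograph peak occurs at t = 4 h, so basin lag t_L = 4 − 0.4826 = 3.52 h.

t_L ≈ 3.52 h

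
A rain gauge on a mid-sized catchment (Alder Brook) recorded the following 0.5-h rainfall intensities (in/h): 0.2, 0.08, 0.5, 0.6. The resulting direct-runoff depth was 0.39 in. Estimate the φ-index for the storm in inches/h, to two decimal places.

φ ≈ 0.17 in/h

Only the 3 blocks with intensity above φ contribute runoff: 0.2, 0.5, 0.6 in/h.
Σ(I−φ)·Δt = d  ⇒  (0.2+0.5+0.6 − 3φ)·0.5 = 0.39
φ = (1.300 − 0.39/0.5) / 3 = 0.17 in/h.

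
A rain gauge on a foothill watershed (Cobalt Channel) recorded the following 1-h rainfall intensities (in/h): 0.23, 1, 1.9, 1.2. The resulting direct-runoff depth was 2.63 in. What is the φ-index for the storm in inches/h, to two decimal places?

φ ≈ 0.49 in/h

Only the 3 blocks with intensity above φ contribute runoff: 1, 1.9, 1.2 in/h.
Σ(I−φ)·Δt = d  ⇒  (1+1.9+1.2 − 3φ)·1 = 2.63
φ = (4.100 − 2.63/1) / 3 = 0.49 in/h.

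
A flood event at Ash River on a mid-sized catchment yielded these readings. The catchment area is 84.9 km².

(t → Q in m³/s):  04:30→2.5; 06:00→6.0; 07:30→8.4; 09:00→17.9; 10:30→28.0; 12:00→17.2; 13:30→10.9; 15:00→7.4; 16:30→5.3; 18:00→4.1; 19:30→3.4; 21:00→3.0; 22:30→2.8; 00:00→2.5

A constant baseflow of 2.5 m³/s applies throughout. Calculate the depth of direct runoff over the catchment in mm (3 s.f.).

Direct runoff: 0.0, 3.5, 5.9, 15.4, 25.5, 14.7, 8.4, 4.9, 2.8, 1.6, 0.9, 0.5, 0.3, 0.0 m³/s; ΣQ_DR = 84.40 m³/s.
V = ΣQ_DR · Δt = 84.40 × 5400 s = 4.558 × 10^5 m³.
Over A = 84.9 km², depth = V / A = 5.37 mm.

d ≈ 5.37 mm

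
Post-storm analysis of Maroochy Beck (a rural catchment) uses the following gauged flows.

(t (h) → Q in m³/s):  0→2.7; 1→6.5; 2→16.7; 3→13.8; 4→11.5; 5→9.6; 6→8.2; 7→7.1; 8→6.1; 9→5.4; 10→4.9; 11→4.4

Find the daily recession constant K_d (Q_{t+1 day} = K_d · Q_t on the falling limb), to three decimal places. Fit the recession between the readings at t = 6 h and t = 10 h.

K_d ≈ 0.046

Between t = 6 h and t = 10 h the flow falls from 8.2 to 4.9 m³/s over 4×1 h = 4 h.
Per-interval ratio K = (4.9/8.2)^(1/4) = 0.8792; K_d = K^(24/1) = 0.046.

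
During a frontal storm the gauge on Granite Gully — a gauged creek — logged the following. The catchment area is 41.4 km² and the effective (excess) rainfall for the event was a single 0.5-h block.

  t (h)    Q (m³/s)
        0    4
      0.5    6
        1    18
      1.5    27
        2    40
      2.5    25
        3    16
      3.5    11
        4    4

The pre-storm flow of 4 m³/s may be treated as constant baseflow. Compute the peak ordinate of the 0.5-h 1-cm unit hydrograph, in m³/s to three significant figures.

Direct runoff: 0.0, 2.0, 14.0, 23.0, 36.0, 21.0, 12.0, 7.0, 0.0 m³/s; ΣQ_DR = 115.0 m³/s, peak = 36.0 m³/s.
Runoff depth d = ΣQ_DR·Δt / A = 115.0 × 1800 / (41.4 km²) = 5.000 mm.
The 1-cm UH is the DRH scaled by (10 mm)/d, so U_p = 36.0 × 10/5.000 = 72.0 m³/s.

U_p ≈ 72.0 m³/s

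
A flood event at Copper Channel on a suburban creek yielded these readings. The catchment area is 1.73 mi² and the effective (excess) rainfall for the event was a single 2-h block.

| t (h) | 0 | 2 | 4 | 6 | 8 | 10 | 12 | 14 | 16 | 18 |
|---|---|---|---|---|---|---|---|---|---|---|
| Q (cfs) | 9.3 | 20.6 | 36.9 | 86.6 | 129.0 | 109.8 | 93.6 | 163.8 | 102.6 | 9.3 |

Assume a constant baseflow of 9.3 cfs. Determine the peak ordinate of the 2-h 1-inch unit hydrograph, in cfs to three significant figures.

U_p ≈ 129 cfs

Direct runoff: 0.0, 11.3, 27.6, 77.3, 119.7, 100.5, 84.3, 154.5, 93.3, 0.0 cfs; ΣQ_DR = 668.5 cfs, peak = 154.5 cfs.
Runoff depth d = ΣQ_DR·Δt / A = 668.5 × 7200 / (1.73 mi²) = 1.198 in.
The 1-inch UH is the DRH scaled by (1 in)/d, so U_p = 154.5 × 1/1.198 = 129 cfs.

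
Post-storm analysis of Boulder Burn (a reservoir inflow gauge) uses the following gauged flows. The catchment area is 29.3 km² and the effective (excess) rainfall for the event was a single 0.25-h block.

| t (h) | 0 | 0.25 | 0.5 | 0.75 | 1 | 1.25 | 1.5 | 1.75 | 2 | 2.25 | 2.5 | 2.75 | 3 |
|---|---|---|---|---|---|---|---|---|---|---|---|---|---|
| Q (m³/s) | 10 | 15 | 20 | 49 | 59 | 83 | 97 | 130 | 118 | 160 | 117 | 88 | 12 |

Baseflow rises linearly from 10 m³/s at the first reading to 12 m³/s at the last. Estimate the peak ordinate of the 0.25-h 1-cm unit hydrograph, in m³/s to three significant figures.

U_p ≈ 59.3 m³/s

Direct runoff: 0.00, 4.83, 9.67, 38.50, 48.33, 72.17, 86.00, 118.83, 106.67, 148.50, 105.33, 76.17, 0.00 m³/s; ΣQ_DR = 815.0 m³/s, peak = 148.50 m³/s.
Runoff depth d = ΣQ_DR·Δt / A = 815.0 × 900 / (29.3 km²) = 25.03 mm.
The 1-cm UH is the DRH scaled by (10 mm)/d, so U_p = 148.50 × 10/25.03 = 59.3 m³/s.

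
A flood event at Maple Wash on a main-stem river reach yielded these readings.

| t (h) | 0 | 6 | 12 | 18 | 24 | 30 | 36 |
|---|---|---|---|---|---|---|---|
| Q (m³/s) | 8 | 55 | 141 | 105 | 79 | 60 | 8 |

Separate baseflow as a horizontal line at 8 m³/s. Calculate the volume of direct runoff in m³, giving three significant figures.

Direct-runoff ordinates (Q − Q_b): 0.0, 47.0, 133.0, 97.0, 71.0, 52.0, 0.0 m³/s.
ΣQ_DR = 400.0 m³/s.
With Δt = 6 h = 21600 s, V = ΣQ_DR · Δt = 400.0 × 21600 = 8.64 × 10^6 m³.

V ≈ 8.64 × 10^6 m³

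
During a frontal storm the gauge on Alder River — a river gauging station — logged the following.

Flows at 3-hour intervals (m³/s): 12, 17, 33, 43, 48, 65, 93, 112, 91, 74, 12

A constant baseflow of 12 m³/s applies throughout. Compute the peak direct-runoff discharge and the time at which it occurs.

Subtracting baseflow gives direct-runoff ordinates: 0.0, 5.0, 21.0, 31.0, 36.0, 53.0, 81.0, 100.0, 79.0, 62.0, 0.0 m³/s.
The maximum is 100.0 m³/s, occurring at the reading for t = 21 h.

Q_p = 100.0 m³/s at t = 21 h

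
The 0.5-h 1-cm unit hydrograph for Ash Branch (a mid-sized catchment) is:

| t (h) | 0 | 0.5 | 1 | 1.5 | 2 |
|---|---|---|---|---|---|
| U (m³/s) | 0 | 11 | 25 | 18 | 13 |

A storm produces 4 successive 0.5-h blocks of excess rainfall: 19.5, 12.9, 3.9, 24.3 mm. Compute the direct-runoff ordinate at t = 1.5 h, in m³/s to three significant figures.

By discrete convolution, Q_j = Σ (P_i / 10 mm) · U_{j−i}.
At t = 1.5 h (j=3): Q = (19.5/10)·18 + (12.9/10)·25 + (3.9/10)·11 + (24.3/10)·0 = 71.6 m³/s.

Q ≈ 71.6 m³/s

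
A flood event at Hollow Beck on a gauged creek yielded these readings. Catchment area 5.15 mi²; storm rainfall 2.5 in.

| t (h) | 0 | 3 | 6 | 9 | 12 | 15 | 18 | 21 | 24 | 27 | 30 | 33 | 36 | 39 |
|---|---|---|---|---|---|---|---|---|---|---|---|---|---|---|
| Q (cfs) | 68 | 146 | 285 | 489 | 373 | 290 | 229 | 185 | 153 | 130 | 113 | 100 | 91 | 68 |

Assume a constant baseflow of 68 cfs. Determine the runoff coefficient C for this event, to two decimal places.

ΣQ_DR = 1768 cfs; V = ΣQ_DR·Δt = 1.909 × 10^7 ft³.
Runoff depth d = V / A = 1.596 in.
C = d / P = 1.596 / 2.5 = 0.64.

C ≈ 0.64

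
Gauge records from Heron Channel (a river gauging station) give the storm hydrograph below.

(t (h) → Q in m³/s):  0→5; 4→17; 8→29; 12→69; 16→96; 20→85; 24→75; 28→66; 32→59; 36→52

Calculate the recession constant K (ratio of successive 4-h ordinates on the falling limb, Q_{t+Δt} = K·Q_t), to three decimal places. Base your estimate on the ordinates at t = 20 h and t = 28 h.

K ≈ 0.881

Using the recession-limb readings at t = 20 h and t = 28 h: Q falls from 85 to 66 m³/s over 2 intervals.
K = (Q₂/Q₁)^(1/2) = (66/85)^(1/2) = 0.881.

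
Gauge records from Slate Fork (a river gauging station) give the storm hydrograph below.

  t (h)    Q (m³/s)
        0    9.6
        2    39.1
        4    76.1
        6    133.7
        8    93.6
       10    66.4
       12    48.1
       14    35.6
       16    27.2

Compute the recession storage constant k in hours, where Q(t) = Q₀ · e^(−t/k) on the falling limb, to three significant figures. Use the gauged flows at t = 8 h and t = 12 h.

On the falling limb, Q drops from 93.6 to 48.1 m³/s between t = 8 h and t = 12 h (Δt = 4 h).
k = −Δt / ln(Q₂/Q₁) = −4 / ln(48.1/93.6) = 6.01 h.

k ≈ 6.01 h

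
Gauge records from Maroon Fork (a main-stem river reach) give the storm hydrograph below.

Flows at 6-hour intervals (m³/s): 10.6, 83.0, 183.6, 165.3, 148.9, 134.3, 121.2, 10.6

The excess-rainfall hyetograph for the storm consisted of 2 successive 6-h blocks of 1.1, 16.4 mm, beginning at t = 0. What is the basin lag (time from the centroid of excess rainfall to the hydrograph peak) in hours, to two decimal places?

Centroid of excess rainfall: t_c = Σ P_i·t̄_i / ΣP_i = 8.6229 h (block centres at 3, 9 h).
Hydrograph peak occurs at t = 12 h, so basin lag t_L = 12 − 8.6229 = 3.38 h.

t_L ≈ 3.38 h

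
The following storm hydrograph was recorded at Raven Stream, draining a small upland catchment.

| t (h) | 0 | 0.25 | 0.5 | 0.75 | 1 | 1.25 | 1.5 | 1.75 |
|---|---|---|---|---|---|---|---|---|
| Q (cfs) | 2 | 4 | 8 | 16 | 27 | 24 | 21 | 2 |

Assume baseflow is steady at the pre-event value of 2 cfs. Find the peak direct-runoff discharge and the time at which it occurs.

Subtracting baseflow gives direct-runoff ordinates: 0.0, 2.0, 6.0, 14.0, 25.0, 22.0, 19.0, 0.0 cfs.
The maximum is 25.0 cfs, occurring at the reading for t = 1 h.

Q_p = 25.0 cfs at t = 1 h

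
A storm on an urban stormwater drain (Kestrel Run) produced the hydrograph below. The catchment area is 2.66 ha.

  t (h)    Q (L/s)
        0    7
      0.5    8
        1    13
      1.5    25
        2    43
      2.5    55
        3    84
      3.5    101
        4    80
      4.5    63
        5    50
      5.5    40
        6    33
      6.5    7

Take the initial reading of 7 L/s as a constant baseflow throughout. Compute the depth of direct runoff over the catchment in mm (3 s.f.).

Direct runoff: 0.0, 1.0, 6.0, 18.0, 36.0, 48.0, 77.0, 94.0, 73.0, 56.0, 43.0, 33.0, 26.0, 0.0 L/s; ΣQ_DR = 511.0 L/s.
V = ΣQ_DR · Δt = 511.0 × 1800 s = 9.198 × 10^5 L.
Over A = 2.66 ha, depth = V / A = 34.6 mm.

d ≈ 34.6 mm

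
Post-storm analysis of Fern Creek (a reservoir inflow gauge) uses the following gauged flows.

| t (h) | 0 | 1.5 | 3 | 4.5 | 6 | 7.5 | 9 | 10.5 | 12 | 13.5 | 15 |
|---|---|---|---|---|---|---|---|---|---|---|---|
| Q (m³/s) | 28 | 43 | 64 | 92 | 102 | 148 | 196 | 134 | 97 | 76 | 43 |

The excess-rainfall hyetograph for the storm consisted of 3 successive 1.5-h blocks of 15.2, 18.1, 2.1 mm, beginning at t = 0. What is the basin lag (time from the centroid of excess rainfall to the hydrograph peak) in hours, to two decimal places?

t_L ≈ 7.31 h

Centroid of excess rainfall: t_c = Σ P_i·t̄_i / ΣP_i = 1.6949 h (block centres at 0.75, 2.25, 3.75 h).
Hydrograph peak occurs at t = 9 h, so basin lag t_L = 9 − 1.6949 = 7.31 h.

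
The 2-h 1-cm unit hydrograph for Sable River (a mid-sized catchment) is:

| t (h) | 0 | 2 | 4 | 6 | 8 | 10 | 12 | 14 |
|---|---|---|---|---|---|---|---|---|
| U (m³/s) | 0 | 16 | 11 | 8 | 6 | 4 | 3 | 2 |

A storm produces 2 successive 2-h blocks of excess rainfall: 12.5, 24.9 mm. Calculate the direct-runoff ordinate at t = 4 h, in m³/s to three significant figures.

By discrete convolution, Q_j = Σ (P_i / 10 mm) · U_{j−i}.
At t = 4 h (j=2): Q = (12.5/10)·11 + (24.9/10)·16 = 53.6 m³/s.

Q ≈ 53.6 m³/s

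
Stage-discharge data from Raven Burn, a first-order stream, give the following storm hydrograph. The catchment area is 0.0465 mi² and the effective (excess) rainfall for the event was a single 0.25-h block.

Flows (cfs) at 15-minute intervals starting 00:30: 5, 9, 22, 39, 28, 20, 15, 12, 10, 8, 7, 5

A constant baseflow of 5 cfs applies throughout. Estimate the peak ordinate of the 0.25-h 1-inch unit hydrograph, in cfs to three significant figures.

U_p ≈ 34.0 cfs

Direct runoff: 0.0, 4.0, 17.0, 34.0, 23.0, 15.0, 10.0, 7.0, 5.0, 3.0, 2.0, 0.0 cfs; ΣQ_DR = 120.0 cfs, peak = 34.0 cfs.
Runoff depth d = ΣQ_DR·Δt / A = 120.0 × 900 / (0.0465 mi²) = 0.9997 in.
The 1-inch UH is the DRH scaled by (1 in)/d, so U_p = 34.0 × 1/0.9997 = 34.0 cfs.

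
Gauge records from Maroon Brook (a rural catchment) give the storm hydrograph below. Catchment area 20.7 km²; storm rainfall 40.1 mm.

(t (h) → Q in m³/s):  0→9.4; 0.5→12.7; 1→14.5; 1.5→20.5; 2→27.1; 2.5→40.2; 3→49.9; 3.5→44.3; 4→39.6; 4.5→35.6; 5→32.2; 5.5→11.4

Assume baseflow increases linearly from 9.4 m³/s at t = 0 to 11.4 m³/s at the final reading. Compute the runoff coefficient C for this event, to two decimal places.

C ≈ 0.46

ΣQ_DR = 212.6 m³/s; V = ΣQ_DR·Δt = 3.827 × 10^5 m³.
Runoff depth d = V / A = 18.49 mm.
C = d / P = 18.49 / 40.1 = 0.46.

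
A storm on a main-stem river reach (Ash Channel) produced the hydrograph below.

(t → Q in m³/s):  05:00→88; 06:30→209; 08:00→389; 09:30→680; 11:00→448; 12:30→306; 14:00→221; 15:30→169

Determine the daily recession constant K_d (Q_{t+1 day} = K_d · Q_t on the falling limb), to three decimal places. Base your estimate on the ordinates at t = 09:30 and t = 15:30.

K_d ≈ 0.004

Between t = 09:30 and t = 15:30 the flow falls from 680 to 169 m³/s over 4×1.5 h = 6 h.
Per-interval ratio K = (169/680)^(1/4) = 0.7061; K_d = K^(24/1.5) = 0.004.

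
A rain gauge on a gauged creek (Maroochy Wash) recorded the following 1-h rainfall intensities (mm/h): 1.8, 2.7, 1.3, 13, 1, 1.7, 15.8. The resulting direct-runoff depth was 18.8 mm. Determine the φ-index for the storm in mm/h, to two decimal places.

φ ≈ 5.00 mm/h

Only the 2 blocks with intensity above φ contribute runoff: 13, 15.8 mm/h.
Σ(I−φ)·Δt = d  ⇒  (13+15.8 − 2φ)·1 = 18.8
φ = (28.80 − 18.8/1) / 2 = 5.00 mm/h.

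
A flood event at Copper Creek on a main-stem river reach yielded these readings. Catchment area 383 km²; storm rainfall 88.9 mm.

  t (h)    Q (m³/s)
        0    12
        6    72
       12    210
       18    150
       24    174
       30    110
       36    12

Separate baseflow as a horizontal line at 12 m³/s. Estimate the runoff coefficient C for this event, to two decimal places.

ΣQ_DR = 656.0 m³/s; V = ΣQ_DR·Δt = 1.417 × 10^7 m³.
Runoff depth d = V / A = 37.00 mm.
C = d / P = 37.00 / 88.9 = 0.42.

C ≈ 0.42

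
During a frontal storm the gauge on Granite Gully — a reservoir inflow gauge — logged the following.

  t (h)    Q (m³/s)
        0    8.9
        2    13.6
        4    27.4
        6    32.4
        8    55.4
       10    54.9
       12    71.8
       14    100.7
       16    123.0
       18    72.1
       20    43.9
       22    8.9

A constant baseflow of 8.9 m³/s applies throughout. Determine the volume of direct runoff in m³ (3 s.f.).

Direct-runoff ordinates (Q − Q_b): 0.0, 4.7, 18.5, 23.5, 46.5, 46.0, 62.9, 91.8, 114.1, 63.2, 35.0, 0.0 m³/s.
ΣQ_DR = 506.2 m³/s.
With Δt = 2 h = 7200 s, V = ΣQ_DR · Δt = 506.2 × 7200 = 3.64 × 10^6 m³.

V ≈ 3.64 × 10^6 m³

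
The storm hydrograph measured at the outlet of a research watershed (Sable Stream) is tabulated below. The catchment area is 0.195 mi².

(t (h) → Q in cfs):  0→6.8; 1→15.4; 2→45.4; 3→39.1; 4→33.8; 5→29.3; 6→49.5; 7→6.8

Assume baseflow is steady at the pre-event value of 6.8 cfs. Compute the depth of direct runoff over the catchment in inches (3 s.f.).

Direct runoff: 0.0, 8.6, 38.6, 32.3, 27.0, 22.5, 42.7, 0.0 cfs; ΣQ_DR = 171.7 cfs.
V = ΣQ_DR · Δt = 171.7 × 3600 s = 6.181 × 10^5 ft³.
Over A = 0.195 mi², depth = V / A = 1.36 in.

d ≈ 1.36 in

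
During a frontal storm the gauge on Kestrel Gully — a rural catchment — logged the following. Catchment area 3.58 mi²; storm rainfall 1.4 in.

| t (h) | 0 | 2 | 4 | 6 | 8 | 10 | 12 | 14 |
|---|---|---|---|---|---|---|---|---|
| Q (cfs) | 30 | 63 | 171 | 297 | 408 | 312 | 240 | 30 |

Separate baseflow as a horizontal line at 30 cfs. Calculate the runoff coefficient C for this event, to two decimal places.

C ≈ 0.81

ΣQ_DR = 1311 cfs; V = ΣQ_DR·Δt = 9.439 × 10^6 ft³.
Runoff depth d = V / A = 1.135 in.
C = d / P = 1.135 / 1.4 = 0.81.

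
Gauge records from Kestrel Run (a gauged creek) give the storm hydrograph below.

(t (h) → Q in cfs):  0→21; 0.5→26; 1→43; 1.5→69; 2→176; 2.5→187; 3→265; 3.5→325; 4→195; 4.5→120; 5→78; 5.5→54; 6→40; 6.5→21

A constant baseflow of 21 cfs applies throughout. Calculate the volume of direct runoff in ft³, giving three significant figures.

Direct-runoff ordinates (Q − Q_b): 0.0, 5.0, 22.0, 48.0, 155.0, 166.0, 244.0, 304.0, 174.0, 99.0, 57.0, 33.0, 19.0, 0.0 cfs.
ΣQ_DR = 1326 cfs.
With Δt = 0.5 h = 1800 s, V = ΣQ_DR · Δt = 1326 × 1800 = 2.39 × 10^6 ft³.

V ≈ 2.39 × 10^6 ft³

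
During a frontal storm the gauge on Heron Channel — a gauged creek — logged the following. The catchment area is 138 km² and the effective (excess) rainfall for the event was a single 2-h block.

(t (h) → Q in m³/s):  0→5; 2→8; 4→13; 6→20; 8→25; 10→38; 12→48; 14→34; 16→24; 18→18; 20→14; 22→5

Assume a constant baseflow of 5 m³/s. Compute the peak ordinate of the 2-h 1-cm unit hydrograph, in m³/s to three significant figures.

Direct runoff: 0.0, 3.0, 8.0, 15.0, 20.0, 33.0, 43.0, 29.0, 19.0, 13.0, 9.0, 0.0 m³/s; ΣQ_DR = 192.0 m³/s, peak = 43.0 m³/s.
Runoff depth d = ΣQ_DR·Δt / A = 192.0 × 7200 / (138 km²) = 10.02 mm.
The 1-cm UH is the DRH scaled by (10 mm)/d, so U_p = 43.0 × 10/10.02 = 42.9 m³/s.

U_p ≈ 42.9 m³/s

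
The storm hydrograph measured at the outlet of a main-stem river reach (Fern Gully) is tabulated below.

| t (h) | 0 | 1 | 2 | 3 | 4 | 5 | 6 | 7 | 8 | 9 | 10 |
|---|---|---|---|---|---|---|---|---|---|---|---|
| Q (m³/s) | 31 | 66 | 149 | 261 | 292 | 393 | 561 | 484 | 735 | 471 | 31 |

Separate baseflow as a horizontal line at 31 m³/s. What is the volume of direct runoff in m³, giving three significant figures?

Direct-runoff ordinates (Q − Q_b): 0.0, 35.0, 118.0, 230.0, 261.0, 362.0, 530.0, 453.0, 704.0, 440.0, 0.0 m³/s.
ΣQ_DR = 3133 m³/s.
With Δt = 1 h = 3600 s, V = ΣQ_DR · Δt = 3133 × 3600 = 1.13 × 10^7 m³.

V ≈ 1.13 × 10^7 m³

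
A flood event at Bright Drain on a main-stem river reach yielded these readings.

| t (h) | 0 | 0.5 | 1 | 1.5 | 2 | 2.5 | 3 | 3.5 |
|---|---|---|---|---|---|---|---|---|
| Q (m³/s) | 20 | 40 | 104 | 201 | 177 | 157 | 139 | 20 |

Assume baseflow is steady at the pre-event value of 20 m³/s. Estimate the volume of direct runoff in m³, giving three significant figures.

V ≈ 1.26 × 10^6 m³

Direct-runoff ordinates (Q − Q_b): 0.0, 20.0, 84.0, 181.0, 157.0, 137.0, 119.0, 0.0 m³/s.
ΣQ_DR = 698.0 m³/s.
With Δt = 0.5 h = 1800 s, V = ΣQ_DR · Δt = 698.0 × 1800 = 1.26 × 10^6 m³.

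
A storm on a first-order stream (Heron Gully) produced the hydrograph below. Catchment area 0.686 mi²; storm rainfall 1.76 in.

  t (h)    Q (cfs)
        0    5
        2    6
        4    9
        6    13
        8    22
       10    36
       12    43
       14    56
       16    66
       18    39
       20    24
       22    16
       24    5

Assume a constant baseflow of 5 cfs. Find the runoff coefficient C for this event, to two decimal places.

C ≈ 0.71

ΣQ_DR = 275.0 cfs; V = ΣQ_DR·Δt = 1.980 × 10^6 ft³.
Runoff depth d = V / A = 1.242 in.
C = d / P = 1.242 / 1.76 = 0.71.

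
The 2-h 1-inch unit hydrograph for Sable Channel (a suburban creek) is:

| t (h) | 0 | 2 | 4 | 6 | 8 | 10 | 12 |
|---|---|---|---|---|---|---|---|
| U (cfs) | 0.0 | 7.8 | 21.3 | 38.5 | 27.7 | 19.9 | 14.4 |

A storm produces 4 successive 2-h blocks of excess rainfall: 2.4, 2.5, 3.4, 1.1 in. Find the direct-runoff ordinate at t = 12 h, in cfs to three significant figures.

Q ≈ 221 cfs

By discrete convolution, Q_j = Σ (P_i / 1 in) · U_{j−i}.
At t = 12 h (j=6): Q = (2.4/1)·14.4 + (2.5/1)·19.9 + (3.4/1)·27.7 + (1.1/1)·38.5 = 221 cfs.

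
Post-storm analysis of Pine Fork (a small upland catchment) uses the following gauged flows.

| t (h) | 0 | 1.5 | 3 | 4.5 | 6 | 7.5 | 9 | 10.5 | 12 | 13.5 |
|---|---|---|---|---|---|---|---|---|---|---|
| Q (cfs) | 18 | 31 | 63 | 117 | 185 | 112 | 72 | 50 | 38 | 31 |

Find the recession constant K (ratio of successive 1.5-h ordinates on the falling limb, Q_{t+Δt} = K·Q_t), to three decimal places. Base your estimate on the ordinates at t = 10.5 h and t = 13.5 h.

K ≈ 0.787

Using the recession-limb readings at t = 10.5 h and t = 13.5 h: Q falls from 50 to 31 cfs over 2 intervals.
K = (Q₂/Q₁)^(1/2) = (31/50)^(1/2) = 0.787.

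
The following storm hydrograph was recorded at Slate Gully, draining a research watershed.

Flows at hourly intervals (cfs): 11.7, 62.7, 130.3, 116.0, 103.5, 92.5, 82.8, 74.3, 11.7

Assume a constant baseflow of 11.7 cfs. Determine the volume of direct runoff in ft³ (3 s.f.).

V ≈ 2.09 × 10^6 ft³

Direct-runoff ordinates (Q − Q_b): 0.0, 51.0, 118.6, 104.3, 91.8, 80.8, 71.1, 62.6, 0.0 cfs.
ΣQ_DR = 580.2 cfs.
With Δt = 1 h = 3600 s, V = ΣQ_DR · Δt = 580.2 × 3600 = 2.09 × 10^6 ft³.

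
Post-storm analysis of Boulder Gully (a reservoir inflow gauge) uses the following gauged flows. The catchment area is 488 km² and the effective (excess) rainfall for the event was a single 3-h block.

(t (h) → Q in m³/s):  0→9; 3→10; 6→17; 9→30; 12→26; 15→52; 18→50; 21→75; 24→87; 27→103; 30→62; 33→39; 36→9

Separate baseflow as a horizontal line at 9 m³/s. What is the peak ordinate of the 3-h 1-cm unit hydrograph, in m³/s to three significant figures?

Direct runoff: 0.0, 1.0, 8.0, 21.0, 17.0, 43.0, 41.0, 66.0, 78.0, 94.0, 53.0, 30.0, 0.0 m³/s; ΣQ_DR = 452.0 m³/s, peak = 94.0 m³/s.
Runoff depth d = ΣQ_DR·Δt / A = 452.0 × 10800 / (488 km²) = 10.00 mm.
The 1-cm UH is the DRH scaled by (10 mm)/d, so U_p = 94.0 × 10/10.00 = 94.0 m³/s.

U_p ≈ 94.0 m³/s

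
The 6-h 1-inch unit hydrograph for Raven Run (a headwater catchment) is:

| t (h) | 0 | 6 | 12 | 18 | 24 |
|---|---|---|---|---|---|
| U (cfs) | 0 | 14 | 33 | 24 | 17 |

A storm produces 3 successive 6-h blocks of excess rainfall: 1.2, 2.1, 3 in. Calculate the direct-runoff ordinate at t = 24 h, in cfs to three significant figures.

Q ≈ 170 cfs

By discrete convolution, Q_j = Σ (P_i / 1 in) · U_{j−i}.
At t = 24 h (j=4): Q = (1.2/1)·17 + (2.1/1)·24 + (3/1)·33 = 170 cfs.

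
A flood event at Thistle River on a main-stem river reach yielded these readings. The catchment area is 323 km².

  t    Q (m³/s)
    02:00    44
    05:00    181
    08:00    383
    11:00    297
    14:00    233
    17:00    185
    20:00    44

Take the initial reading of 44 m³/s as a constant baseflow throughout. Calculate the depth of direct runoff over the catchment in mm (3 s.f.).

Direct runoff: 0.0, 137.0, 339.0, 253.0, 189.0, 141.0, 0.0 m³/s; ΣQ_DR = 1059 m³/s.
V = ΣQ_DR · Δt = 1059 × 10800 s = 1.144 × 10^7 m³.
Over A = 323 km², depth = V / A = 35.4 mm.

d ≈ 35.4 mm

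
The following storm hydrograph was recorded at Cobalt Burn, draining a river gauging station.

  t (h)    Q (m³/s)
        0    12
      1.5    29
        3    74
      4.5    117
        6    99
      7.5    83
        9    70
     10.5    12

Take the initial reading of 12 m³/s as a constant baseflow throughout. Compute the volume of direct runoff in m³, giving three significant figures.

V ≈ 2.16 × 10^6 m³

Direct-runoff ordinates (Q − Q_b): 0.0, 17.0, 62.0, 105.0, 87.0, 71.0, 58.0, 0.0 m³/s.
ΣQ_DR = 400.0 m³/s.
With Δt = 1.5 h = 5400 s, V = ΣQ_DR · Δt = 400.0 × 5400 = 2.16 × 10^6 m³.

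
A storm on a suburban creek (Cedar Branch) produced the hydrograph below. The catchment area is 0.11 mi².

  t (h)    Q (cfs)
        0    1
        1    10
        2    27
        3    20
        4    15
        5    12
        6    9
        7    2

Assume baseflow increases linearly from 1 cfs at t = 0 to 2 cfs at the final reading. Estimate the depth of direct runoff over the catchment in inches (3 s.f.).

d ≈ 1.18 in

Direct runoff: 0.00, 8.86, 25.71, 18.57, 13.43, 10.29, 7.14, 0.00 cfs; ΣQ_DR = 84.00 cfs.
V = ΣQ_DR · Δt = 84.00 × 3600 s = 3.024 × 10^5 ft³.
Over A = 0.11 mi², depth = V / A = 1.18 in.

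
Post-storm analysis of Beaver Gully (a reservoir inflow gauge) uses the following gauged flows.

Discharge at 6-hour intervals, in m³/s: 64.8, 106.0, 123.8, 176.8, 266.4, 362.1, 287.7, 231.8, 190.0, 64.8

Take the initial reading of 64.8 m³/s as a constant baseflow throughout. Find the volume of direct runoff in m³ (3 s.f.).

Direct-runoff ordinates (Q − Q_b): 0.0, 41.2, 59.0, 112.0, 201.6, 297.3, 222.9, 167.0, 125.2, 0.0 m³/s.
ΣQ_DR = 1226 m³/s.
With Δt = 6 h = 21600 s, V = ΣQ_DR · Δt = 1226 × 21600 = 2.65 × 10^7 m³.

V ≈ 2.65 × 10^7 m³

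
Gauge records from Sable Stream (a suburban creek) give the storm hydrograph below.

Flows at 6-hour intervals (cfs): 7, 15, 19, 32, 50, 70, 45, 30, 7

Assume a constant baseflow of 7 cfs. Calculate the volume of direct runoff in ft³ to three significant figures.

Direct-runoff ordinates (Q − Q_b): 0.0, 8.0, 12.0, 25.0, 43.0, 63.0, 38.0, 23.0, 0.0 cfs.
ΣQ_DR = 212.0 cfs.
With Δt = 6 h = 21600 s, V = ΣQ_DR · Δt = 212.0 × 21600 = 4.58 × 10^6 ft³.

V ≈ 4.58 × 10^6 ft³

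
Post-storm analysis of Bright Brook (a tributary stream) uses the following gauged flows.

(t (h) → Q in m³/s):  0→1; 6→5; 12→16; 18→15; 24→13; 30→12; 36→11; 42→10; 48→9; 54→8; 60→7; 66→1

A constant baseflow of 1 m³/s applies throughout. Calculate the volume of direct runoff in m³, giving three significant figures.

Direct-runoff ordinates (Q − Q_b): 0.0, 4.0, 15.0, 14.0, 12.0, 11.0, 10.0, 9.0, 8.0, 7.0, 6.0, 0.0 m³/s.
ΣQ_DR = 96.00 m³/s.
With Δt = 6 h = 21600 s, V = ΣQ_DR · Δt = 96.00 × 21600 = 2.07 × 10^6 m³.

V ≈ 2.07 × 10^6 m³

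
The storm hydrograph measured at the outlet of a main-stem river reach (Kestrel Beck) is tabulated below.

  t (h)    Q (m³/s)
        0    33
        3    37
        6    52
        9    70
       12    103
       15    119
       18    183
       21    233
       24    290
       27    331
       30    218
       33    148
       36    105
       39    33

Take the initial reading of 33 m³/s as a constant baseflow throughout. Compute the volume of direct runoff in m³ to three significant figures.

Direct-runoff ordinates (Q − Q_b): 0.0, 4.0, 19.0, 37.0, 70.0, 86.0, 150.0, 200.0, 257.0, 298.0, 185.0, 115.0, 72.0, 0.0 m³/s.
ΣQ_DR = 1493 m³/s.
With Δt = 3 h = 10800 s, V = ΣQ_DR · Δt = 1493 × 10800 = 1.61 × 10^7 m³.

V ≈ 1.61 × 10^7 m³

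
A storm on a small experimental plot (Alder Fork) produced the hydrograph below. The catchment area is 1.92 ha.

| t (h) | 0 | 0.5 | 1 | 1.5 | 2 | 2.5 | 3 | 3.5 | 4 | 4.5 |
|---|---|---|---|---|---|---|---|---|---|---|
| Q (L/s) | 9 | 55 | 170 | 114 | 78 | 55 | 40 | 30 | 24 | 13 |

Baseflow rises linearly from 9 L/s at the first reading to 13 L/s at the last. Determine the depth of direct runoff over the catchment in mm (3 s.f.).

d ≈ 44.8 mm

Direct runoff: 0.00, 45.56, 160.11, 103.67, 67.22, 43.78, 28.33, 17.89, 11.44, 0.00 L/s; ΣQ_DR = 478.0 L/s.
V = ΣQ_DR · Δt = 478.0 × 1800 s = 8.604 × 10^5 L.
Over A = 1.92 ha, depth = V / A = 44.8 mm.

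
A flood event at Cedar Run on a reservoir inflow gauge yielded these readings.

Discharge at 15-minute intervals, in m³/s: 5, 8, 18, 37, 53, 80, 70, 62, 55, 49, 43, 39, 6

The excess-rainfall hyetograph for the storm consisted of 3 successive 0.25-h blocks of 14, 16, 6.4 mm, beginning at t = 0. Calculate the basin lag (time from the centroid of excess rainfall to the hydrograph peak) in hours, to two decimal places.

t_L ≈ 0.93 h

Centroid of excess rainfall: t_c = Σ P_i·t̄_i / ΣP_i = 0.3228 h (block centres at 0.125, 0.375, 0.625 h).
Hydrograph peak occurs at t = 1.25 h, so basin lag t_L = 1.25 − 0.3228 = 0.93 h.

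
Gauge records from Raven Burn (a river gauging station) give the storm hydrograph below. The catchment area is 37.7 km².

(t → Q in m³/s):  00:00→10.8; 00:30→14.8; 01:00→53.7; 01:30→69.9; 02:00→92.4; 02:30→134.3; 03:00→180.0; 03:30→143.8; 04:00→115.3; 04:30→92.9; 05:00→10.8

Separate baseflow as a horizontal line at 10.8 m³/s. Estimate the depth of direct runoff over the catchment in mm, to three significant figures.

d ≈ 38.2 mm

Direct runoff: 0.0, 4.0, 42.9, 59.1, 81.6, 123.5, 169.2, 133.0, 104.5, 82.1, 0.0 m³/s; ΣQ_DR = 799.9 m³/s.
V = ΣQ_DR · Δt = 799.9 × 1800 s = 1.440 × 10^6 m³.
Over A = 37.7 km², depth = V / A = 38.2 mm.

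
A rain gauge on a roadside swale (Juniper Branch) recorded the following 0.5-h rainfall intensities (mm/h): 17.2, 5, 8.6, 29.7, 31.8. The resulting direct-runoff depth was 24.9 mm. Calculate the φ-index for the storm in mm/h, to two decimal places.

Only the 3 blocks with intensity above φ contribute runoff: 17.2, 29.7, 31.8 mm/h.
Σ(I−φ)·Δt = d  ⇒  (17.2+29.7+31.8 − 3φ)·0.5 = 24.9
φ = (78.70 − 24.9/0.5) / 3 = 9.63 mm/h.

φ ≈ 9.63 mm/h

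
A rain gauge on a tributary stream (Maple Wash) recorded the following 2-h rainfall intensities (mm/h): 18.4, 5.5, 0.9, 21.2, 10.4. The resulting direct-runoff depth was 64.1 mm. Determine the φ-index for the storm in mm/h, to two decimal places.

Only the 3 blocks with intensity above φ contribute runoff: 18.4, 21.2, 10.4 mm/h.
Σ(I−φ)·Δt = d  ⇒  (18.4+21.2+10.4 − 3φ)·2 = 64.1
φ = (50.00 − 64.1/2) / 3 = 5.98 mm/h.

φ ≈ 5.98 mm/h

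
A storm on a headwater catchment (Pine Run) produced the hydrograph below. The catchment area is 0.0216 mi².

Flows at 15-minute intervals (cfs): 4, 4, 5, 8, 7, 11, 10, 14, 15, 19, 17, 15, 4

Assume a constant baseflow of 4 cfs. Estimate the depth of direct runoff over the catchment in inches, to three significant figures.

Direct runoff: 0.0, 0.0, 1.0, 4.0, 3.0, 7.0, 6.0, 10.0, 11.0, 15.0, 13.0, 11.0, 0.0 cfs; ΣQ_DR = 81.00 cfs.
V = ΣQ_DR · Δt = 81.00 × 900 s = 72900 ft³.
Over A = 0.0216 mi², depth = V / A = 1.45 in.

d ≈ 1.45 in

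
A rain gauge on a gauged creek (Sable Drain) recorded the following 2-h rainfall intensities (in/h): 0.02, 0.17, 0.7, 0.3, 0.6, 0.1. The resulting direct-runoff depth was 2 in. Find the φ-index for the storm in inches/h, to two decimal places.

φ ≈ 0.20 in/h

Only the 3 blocks with intensity above φ contribute runoff: 0.7, 0.3, 0.6 in/h.
Σ(I−φ)·Δt = d  ⇒  (0.7+0.3+0.6 − 3φ)·2 = 2
φ = (1.600 − 2/2) / 3 = 0.20 in/h.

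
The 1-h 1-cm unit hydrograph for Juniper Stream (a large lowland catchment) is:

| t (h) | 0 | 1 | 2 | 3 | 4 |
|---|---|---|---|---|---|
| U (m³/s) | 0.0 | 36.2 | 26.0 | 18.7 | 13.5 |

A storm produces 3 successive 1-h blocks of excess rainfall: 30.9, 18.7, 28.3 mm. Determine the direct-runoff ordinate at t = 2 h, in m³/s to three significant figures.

Q ≈ 148 m³/s

By discrete convolution, Q_j = Σ (P_i / 10 mm) · U_{j−i}.
At t = 2 h (j=2): Q = (30.9/10)·26.0 + (18.7/10)·36.2 + (28.3/10)·0.0 = 148 m³/s.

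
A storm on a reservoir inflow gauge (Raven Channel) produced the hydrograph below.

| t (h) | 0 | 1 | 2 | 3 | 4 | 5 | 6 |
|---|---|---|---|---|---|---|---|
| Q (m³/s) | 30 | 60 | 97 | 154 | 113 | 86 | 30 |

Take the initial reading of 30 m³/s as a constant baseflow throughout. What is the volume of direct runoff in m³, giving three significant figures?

V ≈ 1.30 × 10^6 m³

Direct-runoff ordinates (Q − Q_b): 0.0, 30.0, 67.0, 124.0, 83.0, 56.0, 0.0 m³/s.
ΣQ_DR = 360.0 m³/s.
With Δt = 1 h = 3600 s, V = ΣQ_DR · Δt = 360.0 × 3600 = 1.30 × 10^6 m³.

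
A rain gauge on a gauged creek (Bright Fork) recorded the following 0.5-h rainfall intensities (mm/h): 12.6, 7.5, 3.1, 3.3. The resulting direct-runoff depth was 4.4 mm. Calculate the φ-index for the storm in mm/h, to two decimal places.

Only the 2 blocks with intensity above φ contribute runoff: 12.6, 7.5 mm/h.
Σ(I−φ)·Δt = d  ⇒  (12.6+7.5 − 2φ)·0.5 = 4.4
φ = (20.10 − 4.4/0.5) / 2 = 5.65 mm/h.

φ ≈ 5.65 mm/h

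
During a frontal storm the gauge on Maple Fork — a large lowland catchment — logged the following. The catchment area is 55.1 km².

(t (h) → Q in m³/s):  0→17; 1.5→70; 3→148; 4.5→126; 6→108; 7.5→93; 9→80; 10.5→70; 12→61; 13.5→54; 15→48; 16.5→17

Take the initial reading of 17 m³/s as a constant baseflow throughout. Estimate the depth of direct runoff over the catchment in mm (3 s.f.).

d ≈ 67.4 mm

Direct runoff: 0.0, 53.0, 131.0, 109.0, 91.0, 76.0, 63.0, 53.0, 44.0, 37.0, 31.0, 0.0 m³/s; ΣQ_DR = 688.0 m³/s.
V = ΣQ_DR · Δt = 688.0 × 5400 s = 3.715 × 10^6 m³.
Over A = 55.1 km², depth = V / A = 67.4 mm.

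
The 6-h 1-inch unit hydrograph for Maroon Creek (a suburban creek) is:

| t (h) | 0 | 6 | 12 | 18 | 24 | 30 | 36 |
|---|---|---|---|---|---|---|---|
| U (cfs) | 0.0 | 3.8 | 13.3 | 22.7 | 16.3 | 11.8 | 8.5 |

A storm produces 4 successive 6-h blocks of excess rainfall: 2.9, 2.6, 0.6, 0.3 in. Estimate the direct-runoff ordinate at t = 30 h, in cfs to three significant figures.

Q ≈ 94.2 cfs

By discrete convolution, Q_j = Σ (P_i / 1 in) · U_{j−i}.
At t = 30 h (j=5): Q = (2.9/1)·11.8 + (2.6/1)·16.3 + (0.6/1)·22.7 + (0.3/1)·13.3 = 94.2 cfs.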